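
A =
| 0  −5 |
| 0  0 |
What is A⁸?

[[0, 0], [0, 0]]

A is strictly triangular, hence nilpotent: A² = 0, so A⁸ = 0.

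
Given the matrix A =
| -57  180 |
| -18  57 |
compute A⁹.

tr A = 0 and det A = -9, so the characteristic polynomial is λ² − (0)λ + (-9) with roots 3 and -3.
Eigenvectors give P = [[3, -10], [1, -3]] with P⁻¹ = [[-3, 10], [-1, 3]], and A = P·diag(3, -3)·P⁻¹.
Then A⁹ = P·diag(19683, -19683)·P⁻¹ = [[59049, 196830], [19683, 59049]] · [[-3, 10], [-1, 3]] = [[-373977, 1180980], [-118098, 373977]].

[[-373977, 1180980], [-118098, 373977]]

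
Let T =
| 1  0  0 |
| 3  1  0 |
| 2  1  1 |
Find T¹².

[[1, 0, 0], [36, 1, 0], [222, 12, 1]]

T = I + N where N = [[0, 0, 0], [3, 0, 0], [2, 1, 0]] is strictly lower-triangular, so N³ = 0.
(I + N)¹² = I + 12·N + 66·N² = [[1, 0, 0], [36, 1, 0], [222, 12, 1]].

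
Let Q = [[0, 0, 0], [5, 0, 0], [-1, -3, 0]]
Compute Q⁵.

Q is strictly triangular, hence nilpotent: Q³ = 0, so Q⁵ = 0.

[[0, 0, 0], [0, 0, 0], [0, 0, 0]]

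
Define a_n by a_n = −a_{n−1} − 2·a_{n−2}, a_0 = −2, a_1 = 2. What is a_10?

With companion matrix M = [[−1, −2], [1, 0]], [a_n, a_{n−1}]ᵀ = M·[a_{n−1}, a_{n−2}]ᵀ, so [a_10, a_9]ᵀ = M⁹·[a_1, a_0]ᵀ.
M⁹ = [[11, 34], [−17, −6]], giving [a_10, a_9]ᵀ = [[−46], [−22]].

−46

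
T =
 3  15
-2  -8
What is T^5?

[[1023, 3165], [-422, -1298]]

tr T = -5 and det T = 6, so the characteristic polynomial is λ² − (-5)λ + (6) with roots -2 and -3.
Eigenvectors give P = [[-3, -5], [1, 2]] with P⁻¹ = [[-2, -5], [1, 3]], and T = P·diag(-2, -3)·P⁻¹.
Then T^5 = P·diag(-32, -243)·P⁻¹ = [[96, 1215], [-32, -486]] · [[-2, -5], [1, 3]] = [[1023, 3165], [-422, -1298]].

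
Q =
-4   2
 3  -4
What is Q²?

[[22, -16], [-24, 22]]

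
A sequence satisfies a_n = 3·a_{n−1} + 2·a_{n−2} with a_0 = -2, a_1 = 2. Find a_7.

1546

With companion matrix M = [[3, 2], [1, 0]], [a_n, a_{n−1}]ᵀ = M·[a_{n−1}, a_{n−2}]ᵀ, so [a_7, a_6]ᵀ = M^6·[a_1, a_0]ᵀ.
M^6 = [[1763, 990], [495, 278]], giving [a_7, a_6]ᵀ = [[1546], [434]].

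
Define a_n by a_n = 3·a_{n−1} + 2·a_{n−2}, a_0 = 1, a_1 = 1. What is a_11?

442961

With companion matrix Q = [[3, 2], [1, 0]], [a_n, a_{n−1}]ᵀ = Q·[a_{n−1}, a_{n−2}]ᵀ, so [a_11, a_10]ᵀ = Q^10·[a_1, a_0]ᵀ.
Q^10 = [[283667, 159294], [79647, 44726]], giving [a_11, a_10]ᵀ = [[442961], [124373]].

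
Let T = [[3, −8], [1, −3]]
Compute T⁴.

T² = I (check: tr T = 0 and det T = −1), so T⁴ = I since 4 is even.

[[1, 0], [0, 1]]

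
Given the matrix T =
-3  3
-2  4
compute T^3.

T^2 = [[3, 3], [-2, 10]]
T^3 = [[-15, 21], [-14, 34]]

[[-15, 21], [-14, 34]]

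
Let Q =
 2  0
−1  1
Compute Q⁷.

tr Q = 3 and det Q = 2, so the characteristic polynomial is λ² − (3)λ + (2) with roots 2 and 1.
Eigenvectors give P = [[−1, 0], [1, 1]] with P⁻¹ = [[−1, 0], [1, 1]], and Q = P·diag(2, 1)·P⁻¹.
Then Q⁷ = P·diag(128, 1)·P⁻¹ = [[−128, 0], [128, 1]] · [[−1, 0], [1, 1]] = [[128, 0], [−127, 1]].

[[128, 0], [−127, 1]]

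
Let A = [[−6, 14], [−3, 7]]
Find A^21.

[[−6, 14], [−3, 7]]

A² = A (a projection; rank 1, trace 1), so A^21 = A.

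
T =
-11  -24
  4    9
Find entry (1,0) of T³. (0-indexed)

28

tr T = -2 and det T = -3, so the characteristic polynomial is λ² − (-2)λ + (-3) with roots 1 and -3.
Eigenvectors give P = [[2, -3], [-1, 1]] with P⁻¹ = [[-1, -3], [-1, -2]], and T = P·diag(1, -3)·P⁻¹.
Then T³ = P·diag(1, -27)·P⁻¹ = [[2, 81], [-1, -27]] · [[-1, -3], [-1, -2]] = [[-83, -168], [28, 57]].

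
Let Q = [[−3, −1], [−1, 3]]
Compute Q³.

Q² = [[10, 0], [0, 10]]
Q³ = [[−30, −10], [−10, 30]]

[[−30, −10], [−10, 30]]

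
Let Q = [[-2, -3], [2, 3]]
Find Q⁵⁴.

Q² = Q (a projection; rank 1, trace 1), so Q⁵⁴ = Q.

[[-2, -3], [2, 3]]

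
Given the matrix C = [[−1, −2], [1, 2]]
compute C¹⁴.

C² = C (a projection; rank 1, trace 1), so C¹⁴ = C.

[[−1, −2], [1, 2]]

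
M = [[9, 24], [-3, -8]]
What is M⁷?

M² = M (a projection; rank 1, trace 1), so M⁷ = M.

[[9, 24], [-3, -8]]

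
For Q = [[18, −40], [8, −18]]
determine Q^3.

tr Q = 0 and det Q = −4, so the characteristic polynomial is λ² − (0)λ + (−4) with roots −2 and 2.
Eigenvectors give P = [[2, 5], [1, 2]] with P⁻¹ = [[−2, 5], [1, −2]], and Q = P·diag(−2, 2)·P⁻¹.
Then Q^3 = P·diag(−8, 8)·P⁻¹ = [[−16, 40], [−8, 16]] · [[−2, 5], [1, −2]] = [[72, −160], [32, −72]].

[[72, −160], [32, −72]]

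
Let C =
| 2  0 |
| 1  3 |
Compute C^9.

tr C = 5 and det C = 6, so the characteristic polynomial is λ² − (5)λ + (6) with roots 2 and 3.
Eigenvectors give P = [[1, 0], [-1, -1]] with P⁻¹ = [[1, 0], [-1, -1]], and C = P·diag(2, 3)·P⁻¹.
Then C^9 = P·diag(512, 19683)·P⁻¹ = [[512, 0], [-512, -19683]] · [[1, 0], [-1, -1]] = [[512, 0], [19171, 19683]].

[[512, 0], [19171, 19683]]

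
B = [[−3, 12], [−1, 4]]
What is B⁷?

B² = B (a projection; rank 1, trace 1), so B⁷ = B.

[[−3, 12], [−1, 4]]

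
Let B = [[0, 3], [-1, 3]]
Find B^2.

[[-3, 9], [-3, 6]]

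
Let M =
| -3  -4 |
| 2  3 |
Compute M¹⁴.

M² = I (check: tr M = 0 and det M = -1), so M¹⁴ = I since 14 is even.

[[1, 0], [0, 1]]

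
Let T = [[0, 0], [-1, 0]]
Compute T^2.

T is strictly triangular, hence nilpotent: T^2 = 0, so T^2 = 0.

[[0, 0], [0, 0]]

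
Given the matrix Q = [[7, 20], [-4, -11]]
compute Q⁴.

tr Q = -4 and det Q = 3, so the characteristic polynomial is λ² − (-4)λ + (3) with roots -1 and -3.
Eigenvectors give P = [[5, -2], [-2, 1]] with P⁻¹ = [[1, 2], [2, 5]], and Q = P·diag(-1, -3)·P⁻¹.
Then Q⁴ = P·diag(1, 81)·P⁻¹ = [[5, -162], [-2, 81]] · [[1, 2], [2, 5]] = [[-319, -800], [160, 401]].

[[-319, -800], [160, 401]]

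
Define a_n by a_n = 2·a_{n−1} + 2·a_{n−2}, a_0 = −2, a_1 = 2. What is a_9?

With companion matrix Q = [[2, 2], [1, 0]], [a_n, a_{n−1}]ᵀ = Q·[a_{n−1}, a_{n−2}]ᵀ, so [a_9, a_8]ᵀ = Q⁸·[a_1, a_0]ᵀ.
Q⁸ = [[2448, 1792], [896, 656]], giving [a_9, a_8]ᵀ = [[1312], [480]].

1312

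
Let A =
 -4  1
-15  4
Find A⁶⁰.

A² = I (check: tr A = 0 and det A = -1), so A⁶⁰ = I since 60 is even.

[[1, 0], [0, 1]]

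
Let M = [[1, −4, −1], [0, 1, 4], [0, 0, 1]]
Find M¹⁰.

M = I + N where N = [[0, −4, −1], [0, 0, 4], [0, 0, 0]] is strictly upper-triangular, so N³ = 0.
(I + N)¹⁰ = I + 10·N + 45·N² = [[1, −40, −730], [0, 1, 40], [0, 0, 1]].

[[1, −40, −730], [0, 1, 40], [0, 0, 1]]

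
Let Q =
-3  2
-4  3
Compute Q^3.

Q² = I (check: tr Q = 0 and det Q = -1), so Q^3 = Q since 3 is odd.

[[-3, 2], [-4, 3]]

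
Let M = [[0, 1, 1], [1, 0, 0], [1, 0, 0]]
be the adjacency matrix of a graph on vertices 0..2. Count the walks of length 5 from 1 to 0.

The number of length-5 walks from vertex 1 to vertex 0 is entry (1,0) of M^5, where M is the adjacency matrix.
M^2 = [[2, 0, 0], [0, 1, 1], [0, 1, 1]]
M^3 = [[0, 2, 2], [2, 0, 0], [2, 0, 0]]
M^4 = [[4, 0, 0], [0, 2, 2], [0, 2, 2]]
M^5 = [[0, 4, 4], [4, 0, 0], [4, 0, 0]]

4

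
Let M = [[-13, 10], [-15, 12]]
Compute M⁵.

[[-793, 550], [-825, 582]]

tr M = -1 and det M = -6, so the characteristic polynomial is λ² − (-1)λ + (-6) with roots -3 and 2.
Eigenvectors give P = [[1, -2], [1, -3]] with P⁻¹ = [[3, -2], [1, -1]], and M = P·diag(-3, 2)·P⁻¹.
Then M⁵ = P·diag(-243, 32)·P⁻¹ = [[-243, -64], [-243, -96]] · [[3, -2], [1, -1]] = [[-793, 550], [-825, 582]].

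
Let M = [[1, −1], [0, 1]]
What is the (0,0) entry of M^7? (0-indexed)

1

M = I + N where N = [[0, −1], [0, 0]] is strictly upper-triangular, so N^2 = 0.
(I + N)^7 = I + 7·N = [[1, −7], [0, 1]].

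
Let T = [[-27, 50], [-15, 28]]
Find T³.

[[-183, 350], [-105, 202]]

tr T = 1 and det T = -6, so the characteristic polynomial is λ² − (1)λ + (-6) with roots -2 and 3.
Eigenvectors give P = [[-2, 5], [-1, 3]] with P⁻¹ = [[-3, 5], [-1, 2]], and T = P·diag(-2, 3)·P⁻¹.
Then T³ = P·diag(-8, 27)·P⁻¹ = [[16, 135], [8, 81]] · [[-3, 5], [-1, 2]] = [[-183, 350], [-105, 202]].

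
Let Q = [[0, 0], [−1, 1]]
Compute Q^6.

Q² = Q (a projection; rank 1, trace 1), so Q^6 = Q.

[[0, 0], [−1, 1]]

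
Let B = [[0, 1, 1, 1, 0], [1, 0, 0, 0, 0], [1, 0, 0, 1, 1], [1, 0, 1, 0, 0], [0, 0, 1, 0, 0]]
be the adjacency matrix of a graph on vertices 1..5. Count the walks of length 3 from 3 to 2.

The number of length-3 walks from vertex 3 to vertex 2 is entry (3,2) of B^3, where B is the adjacency matrix.
B^2 = [[3, 0, 1, 1, 1], [0, 1, 1, 1, 0], [1, 1, 3, 1, 0], [1, 1, 1, 2, 1], [1, 0, 0, 1, 1]]
B^3 = [[2, 3, 5, 4, 1], [3, 0, 1, 1, 1], [5, 1, 2, 4, 3], [4, 1, 4, 2, 1], [1, 1, 3, 1, 0]]

1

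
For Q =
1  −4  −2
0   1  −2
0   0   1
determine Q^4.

Q = I + N where N = [[0, −4, −2], [0, 0, −2], [0, 0, 0]] is strictly upper-triangular, so N^3 = 0.
(I + N)^4 = I + 4·N + 6·N^2 = [[1, −16, 40], [0, 1, −8], [0, 0, 1]].

[[1, −16, 40], [0, 1, −8], [0, 0, 1]]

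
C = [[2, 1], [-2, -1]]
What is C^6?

C² = C (a projection; rank 1, trace 1), so C^6 = C.

[[2, 1], [-2, -1]]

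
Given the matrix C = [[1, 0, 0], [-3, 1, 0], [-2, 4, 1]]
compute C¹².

[[1, 0, 0], [-36, 1, 0], [-816, 48, 1]]

C = I + N where N = [[0, 0, 0], [-3, 0, 0], [-2, 4, 0]] is strictly lower-triangular, so N³ = 0.
(I + N)¹² = I + 12·N + 66·N² = [[1, 0, 0], [-36, 1, 0], [-816, 48, 1]].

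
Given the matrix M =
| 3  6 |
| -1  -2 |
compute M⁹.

[[3, 6], [-1, -2]]

M² = M (a projection; rank 1, trace 1), so M⁹ = M.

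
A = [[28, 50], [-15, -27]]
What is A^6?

[[4054, 6650], [-1995, -3261]]

tr A = 1 and det A = -6, so the characteristic polynomial is λ² − (1)λ + (-6) with roots -2 and 3.
Eigenvectors give P = [[5, 2], [-3, -1]] with P⁻¹ = [[-1, -2], [3, 5]], and A = P·diag(-2, 3)·P⁻¹.
Then A^6 = P·diag(64, 729)·P⁻¹ = [[320, 1458], [-192, -729]] · [[-1, -2], [3, 5]] = [[4054, 6650], [-1995, -3261]].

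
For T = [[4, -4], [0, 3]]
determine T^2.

[[16, -28], [0, 9]]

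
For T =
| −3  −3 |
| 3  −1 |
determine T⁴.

[[−144, −96], [96, −80]]

T² = [[0, 12], [−12, −8]]
T³ = [[36, −12], [12, 44]]
T⁴ = [[−144, −96], [96, −80]]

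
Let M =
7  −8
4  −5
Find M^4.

tr M = 2 and det M = −3, so the characteristic polynomial is λ² − (2)λ + (−3) with roots 3 and −1.
Eigenvectors give P = [[−2, 1], [−1, 1]] with P⁻¹ = [[−1, 1], [−1, 2]], and M = P·diag(3, −1)·P⁻¹.
Then M^4 = P·diag(81, 1)·P⁻¹ = [[−162, 1], [−81, 1]] · [[−1, 1], [−1, 2]] = [[161, −160], [80, −79]].

[[161, −160], [80, −79]]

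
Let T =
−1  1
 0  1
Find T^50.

[[1, 0], [0, 1]]

T² = I (check: tr T = 0 and det T = −1), so T^50 = I since 50 is even.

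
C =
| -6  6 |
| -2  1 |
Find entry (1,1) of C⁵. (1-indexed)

-876

tr C = -5 and det C = 6, so the characteristic polynomial is λ² − (-5)λ + (6) with roots -2 and -3.
Eigenvectors give P = [[-3, 2], [-2, 1]] with P⁻¹ = [[1, -2], [2, -3]], and C = P·diag(-2, -3)·P⁻¹.
Then C⁵ = P·diag(-32, -243)·P⁻¹ = [[96, -486], [64, -243]] · [[1, -2], [2, -3]] = [[-876, 1266], [-422, 601]].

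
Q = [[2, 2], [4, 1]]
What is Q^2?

[[12, 6], [12, 9]]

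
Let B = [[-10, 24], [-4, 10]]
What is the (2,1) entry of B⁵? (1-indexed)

-64

tr B = 0 and det B = -4, so the characteristic polynomial is λ² − (0)λ + (-4) with roots -2 and 2.
Eigenvectors give P = [[3, 2], [1, 1]] with P⁻¹ = [[1, -2], [-1, 3]], and B = P·diag(-2, 2)·P⁻¹.
Then B⁵ = P·diag(-32, 32)·P⁻¹ = [[-96, 64], [-32, 32]] · [[1, -2], [-1, 3]] = [[-160, 384], [-64, 160]].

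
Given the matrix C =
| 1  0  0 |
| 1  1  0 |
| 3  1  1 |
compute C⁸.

[[1, 0, 0], [8, 1, 0], [52, 8, 1]]

C = I + N where N = [[0, 0, 0], [1, 0, 0], [3, 1, 0]] is strictly lower-triangular, so N³ = 0.
(I + N)⁸ = I + 8·N + 28·N² = [[1, 0, 0], [8, 1, 0], [52, 8, 1]].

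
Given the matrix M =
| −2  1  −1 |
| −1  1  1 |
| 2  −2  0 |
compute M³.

M² = [[1, 1, 3], [3, −2, 2], [−2, 0, −4]]
M³ = [[3, −4, 0], [0, −3, −5], [−4, 6, 2]]

[[3, −4, 0], [0, −3, −5], [−4, 6, 2]]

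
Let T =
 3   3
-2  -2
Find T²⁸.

T² = T (a projection; rank 1, trace 1), so T²⁸ = T.

[[3, 3], [-2, -2]]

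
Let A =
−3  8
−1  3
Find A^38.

[[1, 0], [0, 1]]

A² = I (check: tr A = 0 and det A = −1), so A^38 = I since 38 is even.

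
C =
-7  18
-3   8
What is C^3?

tr C = 1 and det C = -2, so the characteristic polynomial is λ² − (1)λ + (-2) with roots 2 and -1.
Eigenvectors give P = [[2, -3], [1, -1]] with P⁻¹ = [[-1, 3], [-1, 2]], and C = P·diag(2, -1)·P⁻¹.
Then C^3 = P·diag(8, -1)·P⁻¹ = [[16, 3], [8, 1]] · [[-1, 3], [-1, 2]] = [[-19, 54], [-9, 26]].

[[-19, 54], [-9, 26]]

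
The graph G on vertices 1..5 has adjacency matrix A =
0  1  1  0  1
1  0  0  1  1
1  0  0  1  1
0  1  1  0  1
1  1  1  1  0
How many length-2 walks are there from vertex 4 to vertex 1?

3

The number of length-2 walks from vertex 4 to vertex 1 is entry (4,1) of A², where A is the adjacency matrix.
A² = [[3, 1, 1, 3, 2], [1, 3, 3, 1, 2], [1, 3, 3, 1, 2], [3, 1, 1, 3, 2], [2, 2, 2, 2, 4]]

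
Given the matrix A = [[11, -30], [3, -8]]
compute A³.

[[71, -210], [21, -62]]

tr A = 3 and det A = 2, so the characteristic polynomial is λ² − (3)λ + (2) with roots 1 and 2.
Eigenvectors give P = [[-3, 10], [-1, 3]] with P⁻¹ = [[3, -10], [1, -3]], and A = P·diag(1, 2)·P⁻¹.
Then A³ = P·diag(1, 8)·P⁻¹ = [[-3, 80], [-1, 24]] · [[3, -10], [1, -3]] = [[71, -210], [21, -62]].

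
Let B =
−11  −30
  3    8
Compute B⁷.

[[−1271, −3810], [381, 1142]]

tr B = −3 and det B = 2, so the characteristic polynomial is λ² − (−3)λ + (2) with roots −2 and −1.
Eigenvectors give P = [[10, 3], [−3, −1]] with P⁻¹ = [[1, 3], [−3, −10]], and B = P·diag(−2, −1)·P⁻¹.
Then B⁷ = P·diag(−128, −1)·P⁻¹ = [[−1280, −3], [384, 1]] · [[1, 3], [−3, −10]] = [[−1271, −3810], [381, 1142]].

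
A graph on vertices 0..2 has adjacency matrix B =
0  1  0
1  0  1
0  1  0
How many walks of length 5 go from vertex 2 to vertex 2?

0

The number of length-5 walks from vertex 2 to vertex 2 is entry (2,2) of B⁵, where B is the adjacency matrix.
B² = [[1, 0, 1], [0, 2, 0], [1, 0, 1]]
B³ = [[0, 2, 0], [2, 0, 2], [0, 2, 0]]
B⁴ = [[2, 0, 2], [0, 4, 0], [2, 0, 2]]
B⁵ = [[0, 4, 0], [4, 0, 4], [0, 4, 0]]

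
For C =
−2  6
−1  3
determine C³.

[[−2, 6], [−1, 3]]

C² = C (a projection; rank 1, trace 1), so C³ = C.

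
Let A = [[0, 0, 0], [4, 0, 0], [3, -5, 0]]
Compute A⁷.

A is strictly triangular, hence nilpotent: A³ = 0, so A⁷ = 0.

[[0, 0, 0], [0, 0, 0], [0, 0, 0]]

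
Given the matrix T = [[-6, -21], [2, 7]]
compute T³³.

T² = T (a projection; rank 1, trace 1), so T³³ = T.

[[-6, -21], [2, 7]]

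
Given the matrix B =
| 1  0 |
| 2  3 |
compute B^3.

[[1, 0], [26, 27]]

tr B = 4 and det B = 3, so the characteristic polynomial is λ² − (4)λ + (3) with roots 1 and 3.
Eigenvectors give P = [[-1, 0], [1, 1]] with P⁻¹ = [[-1, 0], [1, 1]], and B = P·diag(1, 3)·P⁻¹.
Then B^3 = P·diag(1, 27)·P⁻¹ = [[-1, 0], [1, 27]] · [[-1, 0], [1, 1]] = [[1, 0], [26, 27]].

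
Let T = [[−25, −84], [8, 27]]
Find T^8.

tr T = 2 and det T = −3, so the characteristic polynomial is λ² − (2)λ + (−3) with roots 3 and −1.
Eigenvectors give P = [[−3, 7], [1, −2]] with P⁻¹ = [[2, 7], [1, 3]], and T = P·diag(3, −1)·P⁻¹.
Then T^8 = P·diag(6561, 1)·P⁻¹ = [[−19683, 7], [6561, −2]] · [[2, 7], [1, 3]] = [[−39359, −137760], [13120, 45921]].

[[−39359, −137760], [13120, 45921]]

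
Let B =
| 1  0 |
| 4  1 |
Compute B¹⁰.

B = I + N where N = [[0, 0], [4, 0]] is strictly lower-triangular, so N² = 0.
(I + N)¹⁰ = I + 10·N = [[1, 0], [40, 1]].

[[1, 0], [40, 1]]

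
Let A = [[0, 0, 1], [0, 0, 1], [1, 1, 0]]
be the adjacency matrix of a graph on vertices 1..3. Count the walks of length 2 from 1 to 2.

The number of length-2 walks from vertex 1 to vertex 2 is entry (1,2) of A^2, where A is the adjacency matrix.
A^2 = [[1, 1, 0], [1, 1, 0], [0, 0, 2]]

1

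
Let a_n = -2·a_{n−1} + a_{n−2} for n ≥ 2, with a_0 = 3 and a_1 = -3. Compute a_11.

-24357

With companion matrix B = [[-2, 1], [1, 0]], [a_n, a_{n−1}]ᵀ = B·[a_{n−1}, a_{n−2}]ᵀ, so [a_11, a_10]ᵀ = B¹⁰·[a_1, a_0]ᵀ.
B¹⁰ = [[5741, -2378], [-2378, 985]], giving [a_11, a_10]ᵀ = [[-24357], [10089]].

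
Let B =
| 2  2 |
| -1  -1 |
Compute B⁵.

[[2, 2], [-1, -1]]

B² = B (a projection; rank 1, trace 1), so B⁵ = B.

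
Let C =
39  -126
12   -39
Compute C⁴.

[[81, 0], [0, 81]]

tr C = 0 and det C = -9, so the characteristic polynomial is λ² − (0)λ + (-9) with roots -3 and 3.
Eigenvectors give P = [[3, 7], [1, 2]] with P⁻¹ = [[-2, 7], [1, -3]], and C = P·diag(-3, 3)·P⁻¹.
Then C⁴ = P·diag(81, 81)·P⁻¹ = [[243, 567], [81, 162]] · [[-2, 7], [1, -3]] = [[81, 0], [0, 81]].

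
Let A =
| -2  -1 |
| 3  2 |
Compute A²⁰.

A² = I (check: tr A = 0 and det A = -1), so A²⁰ = I since 20 is even.

[[1, 0], [0, 1]]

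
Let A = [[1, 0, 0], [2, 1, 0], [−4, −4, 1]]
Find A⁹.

A = I + N where N = [[0, 0, 0], [2, 0, 0], [−4, −4, 0]] is strictly lower-triangular, so N³ = 0.
(I + N)⁹ = I + 9·N + 36·N² = [[1, 0, 0], [18, 1, 0], [−324, −36, 1]].

[[1, 0, 0], [18, 1, 0], [−324, −36, 1]]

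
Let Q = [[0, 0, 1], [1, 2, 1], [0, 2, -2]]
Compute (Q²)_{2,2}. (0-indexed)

6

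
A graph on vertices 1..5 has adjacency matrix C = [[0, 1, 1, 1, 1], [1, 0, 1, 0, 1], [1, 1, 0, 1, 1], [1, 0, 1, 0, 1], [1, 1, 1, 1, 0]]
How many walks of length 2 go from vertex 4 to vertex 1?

The number of length-2 walks from vertex 4 to vertex 1 is entry (4,1) of C², where C is the adjacency matrix.
C² = [[4, 2, 3, 2, 3], [2, 3, 2, 3, 2], [3, 2, 4, 2, 3], [2, 3, 2, 3, 2], [3, 2, 3, 2, 4]]

2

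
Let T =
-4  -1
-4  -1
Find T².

[[20, 5], [20, 5]]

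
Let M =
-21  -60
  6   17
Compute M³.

[[-261, -780], [78, 233]]

tr M = -4 and det M = 3, so the characteristic polynomial is λ² − (-4)λ + (3) with roots -3 and -1.
Eigenvectors give P = [[10, 3], [-3, -1]] with P⁻¹ = [[1, 3], [-3, -10]], and M = P·diag(-3, -1)·P⁻¹.
Then M³ = P·diag(-27, -1)·P⁻¹ = [[-270, -3], [81, 1]] · [[1, 3], [-3, -10]] = [[-261, -780], [78, 233]].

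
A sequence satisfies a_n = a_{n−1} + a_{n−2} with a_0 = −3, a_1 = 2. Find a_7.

With companion matrix B = [[1, 1], [1, 0]], [a_n, a_{n−1}]ᵀ = B·[a_{n−1}, a_{n−2}]ᵀ, so [a_7, a_6]ᵀ = B^6·[a_1, a_0]ᵀ.
B^6 = [[13, 8], [8, 5]], giving [a_7, a_6]ᵀ = [[2], [1]].

2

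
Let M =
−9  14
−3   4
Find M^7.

[[−14541, 28826], [−6177, 12226]]

tr M = −5 and det M = 6, so the characteristic polynomial is λ² − (−5)λ + (6) with roots −2 and −3.
Eigenvectors give P = [[2, 7], [1, 3]] with P⁻¹ = [[−3, 7], [1, −2]], and M = P·diag(−2, −3)·P⁻¹.
Then M^7 = P·diag(−128, −2187)·P⁻¹ = [[−256, −15309], [−128, −6561]] · [[−3, 7], [1, −2]] = [[−14541, 28826], [−6177, 12226]].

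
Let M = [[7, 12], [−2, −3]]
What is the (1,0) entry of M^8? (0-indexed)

−6560

tr M = 4 and det M = 3, so the characteristic polynomial is λ² − (4)λ + (3) with roots 1 and 3.
Eigenvectors give P = [[−2, −3], [1, 1]] with P⁻¹ = [[1, 3], [−1, −2]], and M = P·diag(1, 3)·P⁻¹.
Then M^8 = P·diag(1, 6561)·P⁻¹ = [[−2, −19683], [1, 6561]] · [[1, 3], [−1, −2]] = [[19681, 39360], [−6560, −13119]].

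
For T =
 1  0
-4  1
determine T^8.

[[1, 0], [-32, 1]]

T = I + N where N = [[0, 0], [-4, 0]] is strictly lower-triangular, so N^2 = 0.
(I + N)^8 = I + 8·N = [[1, 0], [-32, 1]].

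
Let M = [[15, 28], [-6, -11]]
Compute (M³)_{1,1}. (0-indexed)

tr M = 4 and det M = 3, so the characteristic polynomial is λ² − (4)λ + (3) with roots 1 and 3.
Eigenvectors give P = [[2, -7], [-1, 3]] with P⁻¹ = [[-3, -7], [-1, -2]], and M = P·diag(1, 3)·P⁻¹.
Then M³ = P·diag(1, 27)·P⁻¹ = [[2, -189], [-1, 81]] · [[-3, -7], [-1, -2]] = [[183, 364], [-78, -155]].

-155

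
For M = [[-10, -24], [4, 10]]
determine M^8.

tr M = 0 and det M = -4, so the characteristic polynomial is λ² − (0)λ + (-4) with roots 2 and -2.
Eigenvectors give P = [[2, 3], [-1, -1]] with P⁻¹ = [[-1, -3], [1, 2]], and M = P·diag(2, -2)·P⁻¹.
Then M^8 = P·diag(256, 256)·P⁻¹ = [[512, 768], [-256, -256]] · [[-1, -3], [1, 2]] = [[256, 0], [0, 256]].

[[256, 0], [0, 256]]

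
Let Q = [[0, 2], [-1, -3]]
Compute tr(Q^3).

-9

tr Q = -3 and det Q = 2, so the characteristic polynomial is λ² − (-3)λ + (2) with roots -2 and -1.
Eigenvectors give P = [[-1, -2], [1, 1]] with P⁻¹ = [[1, 2], [-1, -1]], and Q = P·diag(-2, -1)·P⁻¹.
Then Q^3 = P·diag(-8, -1)·P⁻¹ = [[8, 2], [-8, -1]] · [[1, 2], [-1, -1]] = [[6, 14], [-7, -15]].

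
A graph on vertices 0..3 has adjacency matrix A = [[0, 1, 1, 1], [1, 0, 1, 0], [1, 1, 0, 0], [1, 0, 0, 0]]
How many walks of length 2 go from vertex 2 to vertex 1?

The number of length-2 walks from vertex 2 to vertex 1 is entry (2,1) of A², where A is the adjacency matrix.
A² = [[3, 1, 1, 0], [1, 2, 1, 1], [1, 1, 2, 1], [0, 1, 1, 1]]

1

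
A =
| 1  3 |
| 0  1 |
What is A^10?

A = I + N where N = [[0, 3], [0, 0]] is strictly upper-triangular, so N^2 = 0.
(I + N)^10 = I + 10·N = [[1, 30], [0, 1]].

[[1, 30], [0, 1]]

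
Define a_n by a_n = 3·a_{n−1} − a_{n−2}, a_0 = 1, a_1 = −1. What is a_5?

−76

With companion matrix M = [[3, −1], [1, 0]], [a_n, a_{n−1}]ᵀ = M·[a_{n−1}, a_{n−2}]ᵀ, so [a_5, a_4]ᵀ = M⁴·[a_1, a_0]ᵀ.
M⁴ = [[55, −21], [21, −8]], giving [a_5, a_4]ᵀ = [[−76], [−29]].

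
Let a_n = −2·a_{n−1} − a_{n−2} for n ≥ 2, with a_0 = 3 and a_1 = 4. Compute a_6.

With companion matrix M = [[−2, −1], [1, 0]], [a_n, a_{n−1}]ᵀ = M·[a_{n−1}, a_{n−2}]ᵀ, so [a_6, a_5]ᵀ = M^5·[a_1, a_0]ᵀ.
M^5 = [[−6, −5], [5, 4]], giving [a_6, a_5]ᵀ = [[−39], [32]].

−39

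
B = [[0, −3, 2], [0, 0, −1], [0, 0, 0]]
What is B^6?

B is strictly triangular, hence nilpotent: B^3 = 0, so B^6 = 0.

[[0, 0, 0], [0, 0, 0], [0, 0, 0]]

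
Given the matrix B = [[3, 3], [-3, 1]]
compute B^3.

[[-36, 12], [-12, -44]]

B^2 = [[0, 12], [-12, -8]]
B^3 = [[-36, 12], [-12, -44]]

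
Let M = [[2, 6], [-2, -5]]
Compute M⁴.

tr M = -3 and det M = 2, so the characteristic polynomial is λ² − (-3)λ + (2) with roots -1 and -2.
Eigenvectors give P = [[-2, -3], [1, 2]] with P⁻¹ = [[-2, -3], [1, 2]], and M = P·diag(-1, -2)·P⁻¹.
Then M⁴ = P·diag(1, 16)·P⁻¹ = [[-2, -48], [1, 32]] · [[-2, -3], [1, 2]] = [[-44, -90], [30, 61]].

[[-44, -90], [30, 61]]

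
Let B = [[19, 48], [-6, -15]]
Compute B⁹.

[[177139, 472368], [-59046, -157455]]

tr B = 4 and det B = 3, so the characteristic polynomial is λ² − (4)λ + (3) with roots 1 and 3.
Eigenvectors give P = [[-8, -3], [3, 1]] with P⁻¹ = [[1, 3], [-3, -8]], and B = P·diag(1, 3)·P⁻¹.
Then B⁹ = P·diag(1, 19683)·P⁻¹ = [[-8, -59049], [3, 19683]] · [[1, 3], [-3, -8]] = [[177139, 472368], [-59046, -157455]].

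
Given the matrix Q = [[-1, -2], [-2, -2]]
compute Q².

[[5, 6], [6, 8]]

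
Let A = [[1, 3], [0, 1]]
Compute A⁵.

A = I + N where N = [[0, 3], [0, 0]] is strictly upper-triangular, so N² = 0.
(I + N)⁵ = I + 5·N = [[1, 15], [0, 1]].

[[1, 15], [0, 1]]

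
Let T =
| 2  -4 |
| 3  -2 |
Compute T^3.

T^2 = [[-8, 0], [0, -8]]
T^3 = [[-16, 32], [-24, 16]]

[[-16, 32], [-24, 16]]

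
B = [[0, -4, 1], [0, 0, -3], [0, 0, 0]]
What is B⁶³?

B is strictly triangular, hence nilpotent: B³ = 0, so B⁶³ = 0.

[[0, 0, 0], [0, 0, 0], [0, 0, 0]]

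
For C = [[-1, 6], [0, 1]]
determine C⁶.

C² = I (check: tr C = 0 and det C = -1), so C⁶ = I since 6 is even.

[[1, 0], [0, 1]]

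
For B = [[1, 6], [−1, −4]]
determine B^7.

[[253, 762], [−127, −382]]

tr B = −3 and det B = 2, so the characteristic polynomial is λ² − (−3)λ + (2) with roots −1 and −2.
Eigenvectors give P = [[3, 2], [−1, −1]] with P⁻¹ = [[1, 2], [−1, −3]], and B = P·diag(−1, −2)·P⁻¹.
Then B^7 = P·diag(−1, −128)·P⁻¹ = [[−3, −256], [1, 128]] · [[1, 2], [−1, −3]] = [[253, 762], [−127, −382]].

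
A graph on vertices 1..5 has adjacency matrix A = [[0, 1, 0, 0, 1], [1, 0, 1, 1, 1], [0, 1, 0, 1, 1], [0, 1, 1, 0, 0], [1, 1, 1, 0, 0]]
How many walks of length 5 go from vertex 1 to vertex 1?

The number of length-5 walks from vertex 1 to vertex 1 is entry (1,1) of A^5, where A is the adjacency matrix.
A^2 = [[2, 1, 2, 1, 1], [1, 4, 2, 1, 2], [2, 2, 3, 1, 1], [1, 1, 1, 2, 2], [1, 2, 1, 2, 3]]
A^3 = [[2, 6, 3, 3, 5], [6, 6, 7, 6, 7], [3, 7, 4, 5, 7], [3, 6, 5, 2, 3], [5, 7, 7, 3, 4]]
A^4 = [[11, 13, 14, 9, 11], [13, 26, 19, 13, 19], [14, 19, 19, 11, 14], [9, 13, 11, 11, 14], [11, 19, 14, 14, 19]]
A^5 = [[24, 45, 33, 27, 38], [45, 64, 58, 45, 58], [33, 58, 44, 38, 52], [27, 45, 38, 24, 33], [38, 58, 52, 33, 44]]

24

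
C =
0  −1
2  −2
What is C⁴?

[[−4, 0], [0, −4]]

C² = [[−2, 2], [−4, 2]]
C³ = [[4, −2], [4, 0]]
C⁴ = [[−4, 0], [0, −4]]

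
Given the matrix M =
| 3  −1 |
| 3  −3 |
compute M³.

M² = [[6, 0], [0, 6]]
M³ = [[18, −6], [18, −18]]

[[18, −6], [18, −18]]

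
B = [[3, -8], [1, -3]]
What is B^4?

[[1, 0], [0, 1]]

B² = I (check: tr B = 0 and det B = -1), so B^4 = I since 4 is even.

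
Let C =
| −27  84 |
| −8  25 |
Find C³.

tr C = −2 and det C = −3, so the characteristic polynomial is λ² − (−2)λ + (−3) with roots 1 and −3.
Eigenvectors give P = [[−3, −7], [−1, −2]] with P⁻¹ = [[2, −7], [−1, 3]], and C = P·diag(1, −3)·P⁻¹.
Then C³ = P·diag(1, −27)·P⁻¹ = [[−3, 189], [−1, 54]] · [[2, −7], [−1, 3]] = [[−195, 588], [−56, 169]].

[[−195, 588], [−56, 169]]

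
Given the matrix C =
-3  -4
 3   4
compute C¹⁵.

[[-3, -4], [3, 4]]

C² = C (a projection; rank 1, trace 1), so C¹⁵ = C.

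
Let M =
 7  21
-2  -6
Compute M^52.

M² = M (a projection; rank 1, trace 1), so M^52 = M.

[[7, 21], [-2, -6]]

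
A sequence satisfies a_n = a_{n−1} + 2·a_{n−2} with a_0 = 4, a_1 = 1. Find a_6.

With companion matrix C = [[1, 2], [1, 0]], [a_n, a_{n−1}]ᵀ = C·[a_{n−1}, a_{n−2}]ᵀ, so [a_6, a_5]ᵀ = C⁵·[a_1, a_0]ᵀ.
C⁵ = [[21, 22], [11, 10]], giving [a_6, a_5]ᵀ = [[109], [51]].

109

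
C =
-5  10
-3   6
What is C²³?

C² = C (a projection; rank 1, trace 1), so C²³ = C.

[[-5, 10], [-3, 6]]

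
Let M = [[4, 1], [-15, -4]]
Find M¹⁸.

M² = I (check: tr M = 0 and det M = -1), so M¹⁸ = I since 18 is even.

[[1, 0], [0, 1]]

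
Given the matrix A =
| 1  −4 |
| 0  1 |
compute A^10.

[[1, −40], [0, 1]]

A = I + N where N = [[0, −4], [0, 0]] is strictly upper-triangular, so N^2 = 0.
(I + N)^10 = I + 10·N = [[1, −40], [0, 1]].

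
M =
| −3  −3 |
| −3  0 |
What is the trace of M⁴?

M² = [[18, 9], [9, 9]]
M³ = [[−81, −54], [−54, −27]]
M⁴ = [[405, 243], [243, 162]]

567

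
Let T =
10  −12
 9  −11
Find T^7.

[[388, −516], [387, −515]]

tr T = −1 and det T = −2, so the characteristic polynomial is λ² − (−1)λ + (−2) with roots 1 and −2.
Eigenvectors give P = [[4, 1], [3, 1]] with P⁻¹ = [[1, −1], [−3, 4]], and T = P·diag(1, −2)·P⁻¹.
Then T^7 = P·diag(1, −128)·P⁻¹ = [[4, −128], [3, −128]] · [[1, −1], [−3, 4]] = [[388, −516], [387, −515]].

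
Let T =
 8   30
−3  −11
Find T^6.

[[−566, −1890], [189, 631]]

tr T = −3 and det T = 2, so the characteristic polynomial is λ² − (−3)λ + (2) with roots −2 and −1.
Eigenvectors give P = [[−3, 10], [1, −3]] with P⁻¹ = [[3, 10], [1, 3]], and T = P·diag(−2, −1)·P⁻¹.
Then T^6 = P·diag(64, 1)·P⁻¹ = [[−192, 10], [64, −3]] · [[3, 10], [1, 3]] = [[−566, −1890], [189, 631]].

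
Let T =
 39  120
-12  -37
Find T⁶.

[[7281, 21840], [-2184, -6551]]

tr T = 2 and det T = -3, so the characteristic polynomial is λ² − (2)λ + (-3) with roots -1 and 3.
Eigenvectors give P = [[3, -10], [-1, 3]] with P⁻¹ = [[-3, -10], [-1, -3]], and T = P·diag(-1, 3)·P⁻¹.
Then T⁶ = P·diag(1, 729)·P⁻¹ = [[3, -7290], [-1, 2187]] · [[-3, -10], [-1, -3]] = [[7281, 21840], [-2184, -6551]].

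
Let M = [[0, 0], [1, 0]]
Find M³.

M is strictly triangular, hence nilpotent: M² = 0, so M³ = 0.

[[0, 0], [0, 0]]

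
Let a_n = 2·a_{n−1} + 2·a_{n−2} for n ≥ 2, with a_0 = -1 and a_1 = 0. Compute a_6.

With companion matrix A = [[2, 2], [1, 0]], [a_n, a_{n−1}]ᵀ = A·[a_{n−1}, a_{n−2}]ᵀ, so [a_6, a_5]ᵀ = A⁵·[a_1, a_0]ᵀ.
A⁵ = [[120, 88], [44, 32]], giving [a_6, a_5]ᵀ = [[-88], [-32]].

-88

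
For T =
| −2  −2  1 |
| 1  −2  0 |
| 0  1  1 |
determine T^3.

[[5, −23, 1], [10, 5, −3], [−3, 1, 2]]

T^2 = [[2, 9, −1], [−4, 2, 1], [1, −1, 1]]
T^3 = [[5, −23, 1], [10, 5, −3], [−3, 1, 2]]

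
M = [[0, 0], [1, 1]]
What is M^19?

M² = M (a projection; rank 1, trace 1), so M^19 = M.

[[0, 0], [1, 1]]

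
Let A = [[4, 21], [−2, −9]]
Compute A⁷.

[[12226, 43239], [−4118, −14541]]

tr A = −5 and det A = 6, so the characteristic polynomial is λ² − (−5)λ + (6) with roots −2 and −3.
Eigenvectors give P = [[7, −3], [−2, 1]] with P⁻¹ = [[1, 3], [2, 7]], and A = P·diag(−2, −3)·P⁻¹.
Then A⁷ = P·diag(−128, −2187)·P⁻¹ = [[−896, 6561], [256, −2187]] · [[1, 3], [2, 7]] = [[12226, 43239], [−4118, −14541]].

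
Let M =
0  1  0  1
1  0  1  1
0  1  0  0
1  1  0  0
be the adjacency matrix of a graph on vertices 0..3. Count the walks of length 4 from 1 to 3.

6

The number of length-4 walks from vertex 1 to vertex 3 is entry (1,3) of M⁴, where M is the adjacency matrix.
M² = [[2, 1, 1, 1], [1, 3, 0, 1], [1, 0, 1, 1], [1, 1, 1, 2]]
M³ = [[2, 4, 1, 3], [4, 2, 3, 4], [1, 3, 0, 1], [3, 4, 1, 2]]
M⁴ = [[7, 6, 4, 6], [6, 11, 2, 6], [4, 2, 3, 4], [6, 6, 4, 7]]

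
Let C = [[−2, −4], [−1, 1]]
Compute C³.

[[−20, −28], [−7, 1]]

C² = [[8, 4], [1, 5]]
C³ = [[−20, −28], [−7, 1]]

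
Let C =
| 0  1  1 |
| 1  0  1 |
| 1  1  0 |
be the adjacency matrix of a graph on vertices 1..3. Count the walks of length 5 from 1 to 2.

11

The number of length-5 walks from vertex 1 to vertex 2 is entry (1,2) of C⁵, where C is the adjacency matrix.
C² = [[2, 1, 1], [1, 2, 1], [1, 1, 2]]
C³ = [[2, 3, 3], [3, 2, 3], [3, 3, 2]]
C⁴ = [[6, 5, 5], [5, 6, 5], [5, 5, 6]]
C⁵ = [[10, 11, 11], [11, 10, 11], [11, 11, 10]]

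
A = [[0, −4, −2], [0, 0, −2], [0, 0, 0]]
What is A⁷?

[[0, 0, 0], [0, 0, 0], [0, 0, 0]]

A is strictly triangular, hence nilpotent: A³ = 0, so A⁷ = 0.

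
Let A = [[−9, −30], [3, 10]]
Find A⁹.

[[−9, −30], [3, 10]]

A² = A (a projection; rank 1, trace 1), so A⁹ = A.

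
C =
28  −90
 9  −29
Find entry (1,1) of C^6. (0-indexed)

tr C = −1 and det C = −2, so the characteristic polynomial is λ² − (−1)λ + (−2) with roots 1 and −2.
Eigenvectors give P = [[−10, 3], [−3, 1]] with P⁻¹ = [[−1, 3], [−3, 10]], and C = P·diag(1, −2)·P⁻¹.
Then C^6 = P·diag(1, 64)·P⁻¹ = [[−10, 192], [−3, 64]] · [[−1, 3], [−3, 10]] = [[−566, 1890], [−189, 631]].

631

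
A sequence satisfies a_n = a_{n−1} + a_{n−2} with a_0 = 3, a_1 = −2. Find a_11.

−13

With companion matrix B = [[1, 1], [1, 0]], [a_n, a_{n−1}]ᵀ = B·[a_{n−1}, a_{n−2}]ᵀ, so [a_11, a_10]ᵀ = B¹⁰·[a_1, a_0]ᵀ.
B¹⁰ = [[89, 55], [55, 34]], giving [a_11, a_10]ᵀ = [[−13], [−8]].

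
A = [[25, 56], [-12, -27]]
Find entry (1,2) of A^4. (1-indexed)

tr A = -2 and det A = -3, so the characteristic polynomial is λ² − (-2)λ + (-3) with roots 1 and -3.
Eigenvectors give P = [[7, -2], [-3, 1]] with P⁻¹ = [[1, 2], [3, 7]], and A = P·diag(1, -3)·P⁻¹.
Then A^4 = P·diag(1, 81)·P⁻¹ = [[7, -162], [-3, 81]] · [[1, 2], [3, 7]] = [[-479, -1120], [240, 561]].

-1120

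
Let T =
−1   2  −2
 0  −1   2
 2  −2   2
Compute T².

[[−3, 0, 2], [4, −3, 2], [2, 2, −4]]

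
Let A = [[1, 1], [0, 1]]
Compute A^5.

A = I + N where N = [[0, 1], [0, 0]] is strictly upper-triangular, so N^2 = 0.
(I + N)^5 = I + 5·N = [[1, 5], [0, 1]].

[[1, 5], [0, 1]]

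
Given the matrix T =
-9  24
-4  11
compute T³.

[[-57, 168], [-28, 83]]

tr T = 2 and det T = -3, so the characteristic polynomial is λ² − (2)λ + (-3) with roots 3 and -1.
Eigenvectors give P = [[2, 3], [1, 1]] with P⁻¹ = [[-1, 3], [1, -2]], and T = P·diag(3, -1)·P⁻¹.
Then T³ = P·diag(27, -1)·P⁻¹ = [[54, -3], [27, -1]] · [[-1, 3], [1, -2]] = [[-57, 168], [-28, 83]].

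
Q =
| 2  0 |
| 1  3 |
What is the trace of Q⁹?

tr Q = 5 and det Q = 6, so the characteristic polynomial is λ² − (5)λ + (6) with roots 3 and 2.
Eigenvectors give P = [[0, −1], [1, 1]] with P⁻¹ = [[1, 1], [−1, 0]], and Q = P·diag(3, 2)·P⁻¹.
Then Q⁹ = P·diag(19683, 512)·P⁻¹ = [[0, −512], [19683, 512]] · [[1, 1], [−1, 0]] = [[512, 0], [19171, 19683]].

20195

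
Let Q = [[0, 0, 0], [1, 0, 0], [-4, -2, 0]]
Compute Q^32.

Q is strictly triangular, hence nilpotent: Q^3 = 0, so Q^32 = 0.

[[0, 0, 0], [0, 0, 0], [0, 0, 0]]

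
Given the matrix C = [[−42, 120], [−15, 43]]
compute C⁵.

tr C = 1 and det C = −6, so the characteristic polynomial is λ² − (1)λ + (−6) with roots −2 and 3.
Eigenvectors give P = [[−3, −8], [−1, −3]] with P⁻¹ = [[−3, 8], [1, −3]], and C = P·diag(−2, 3)·P⁻¹.
Then C⁵ = P·diag(−32, 243)·P⁻¹ = [[96, −1944], [32, −729]] · [[−3, 8], [1, −3]] = [[−2232, 6600], [−825, 2443]].

[[−2232, 6600], [−825, 2443]]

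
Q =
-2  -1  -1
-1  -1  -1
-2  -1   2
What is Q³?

[[-20, -12, -9], [-13, -8, -8], [-17, -9, 12]]

Q² = [[7, 4, 1], [5, 3, 0], [1, 1, 7]]
Q³ = [[-20, -12, -9], [-13, -8, -8], [-17, -9, 12]]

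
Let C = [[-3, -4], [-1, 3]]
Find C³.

C² = [[13, 0], [0, 13]]
C³ = [[-39, -52], [-13, 39]]

[[-39, -52], [-13, 39]]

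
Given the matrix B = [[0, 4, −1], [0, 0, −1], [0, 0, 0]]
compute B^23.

B is strictly triangular, hence nilpotent: B^3 = 0, so B^23 = 0.

[[0, 0, 0], [0, 0, 0], [0, 0, 0]]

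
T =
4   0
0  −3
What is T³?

[[64, 0], [0, −27]]

T² = [[16, 0], [0, 9]]
T³ = [[64, 0], [0, −27]]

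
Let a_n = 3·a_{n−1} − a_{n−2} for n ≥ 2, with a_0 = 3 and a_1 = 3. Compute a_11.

With companion matrix Q = [[3, −1], [1, 0]], [a_n, a_{n−1}]ᵀ = Q·[a_{n−1}, a_{n−2}]ᵀ, so [a_11, a_10]ᵀ = Q^10·[a_1, a_0]ᵀ.
Q^10 = [[17711, −6765], [6765, −2584]], giving [a_11, a_10]ᵀ = [[32838], [12543]].

32838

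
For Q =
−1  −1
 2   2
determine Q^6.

Q² = Q (a projection; rank 1, trace 1), so Q^6 = Q.

[[−1, −1], [2, 2]]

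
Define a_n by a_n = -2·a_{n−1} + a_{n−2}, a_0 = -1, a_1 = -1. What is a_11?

With companion matrix M = [[-2, 1], [1, 0]], [a_n, a_{n−1}]ᵀ = M·[a_{n−1}, a_{n−2}]ᵀ, so [a_11, a_10]ᵀ = M^10·[a_1, a_0]ᵀ.
M^10 = [[5741, -2378], [-2378, 985]], giving [a_11, a_10]ᵀ = [[-3363], [1393]].

-3363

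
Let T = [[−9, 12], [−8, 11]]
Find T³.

[[−57, 84], [−56, 83]]

tr T = 2 and det T = −3, so the characteristic polynomial is λ² − (2)λ + (−3) with roots −1 and 3.
Eigenvectors give P = [[3, −1], [2, −1]] with P⁻¹ = [[1, −1], [2, −3]], and T = P·diag(−1, 3)·P⁻¹.
Then T³ = P·diag(−1, 27)·P⁻¹ = [[−3, −27], [−2, −27]] · [[1, −1], [2, −3]] = [[−57, 84], [−56, 83]].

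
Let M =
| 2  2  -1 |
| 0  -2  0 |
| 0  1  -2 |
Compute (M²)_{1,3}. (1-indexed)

0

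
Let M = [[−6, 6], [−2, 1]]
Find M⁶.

tr M = −5 and det M = 6, so the characteristic polynomial is λ² − (−5)λ + (6) with roots −3 and −2.
Eigenvectors give P = [[2, −3], [1, −2]] with P⁻¹ = [[2, −3], [1, −2]], and M = P·diag(−3, −2)·P⁻¹.
Then M⁶ = P·diag(729, 64)·P⁻¹ = [[1458, −192], [729, −128]] · [[2, −3], [1, −2]] = [[2724, −3990], [1330, −1931]].

[[2724, −3990], [1330, −1931]]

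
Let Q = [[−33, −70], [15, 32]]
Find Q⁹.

[[−140853, −282730], [60585, 121682]]

tr Q = −1 and det Q = −6, so the characteristic polynomial is λ² − (−1)λ + (−6) with roots −3 and 2.
Eigenvectors give P = [[−7, −2], [3, 1]] with P⁻¹ = [[−1, −2], [3, 7]], and Q = P·diag(−3, 2)·P⁻¹.
Then Q⁹ = P·diag(−19683, 512)·P⁻¹ = [[137781, −1024], [−59049, 512]] · [[−1, −2], [3, 7]] = [[−140853, −282730], [60585, 121682]].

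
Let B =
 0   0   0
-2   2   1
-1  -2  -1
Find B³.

B² = [[0, 0, 0], [-5, 2, 1], [5, -2, -1]]
B³ = [[0, 0, 0], [-5, 2, 1], [5, -2, -1]]

[[0, 0, 0], [-5, 2, 1], [5, -2, -1]]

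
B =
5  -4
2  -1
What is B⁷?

tr B = 4 and det B = 3, so the characteristic polynomial is λ² − (4)λ + (3) with roots 3 and 1.
Eigenvectors give P = [[2, -1], [1, -1]] with P⁻¹ = [[1, -1], [1, -2]], and B = P·diag(3, 1)·P⁻¹.
Then B⁷ = P·diag(2187, 1)·P⁻¹ = [[4374, -1], [2187, -1]] · [[1, -1], [1, -2]] = [[4373, -4372], [2186, -2185]].

[[4373, -4372], [2186, -2185]]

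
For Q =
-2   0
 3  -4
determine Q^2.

[[4, 0], [-18, 16]]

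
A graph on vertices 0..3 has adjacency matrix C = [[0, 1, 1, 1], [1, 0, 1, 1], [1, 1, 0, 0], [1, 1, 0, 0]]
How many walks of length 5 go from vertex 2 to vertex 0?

29

The number of length-5 walks from vertex 2 to vertex 0 is entry (2,0) of C⁵, where C is the adjacency matrix.
C² = [[3, 2, 1, 1], [2, 3, 1, 1], [1, 1, 2, 2], [1, 1, 2, 2]]
C³ = [[4, 5, 5, 5], [5, 4, 5, 5], [5, 5, 2, 2], [5, 5, 2, 2]]
C⁴ = [[15, 14, 9, 9], [14, 15, 9, 9], [9, 9, 10, 10], [9, 9, 10, 10]]
C⁵ = [[32, 33, 29, 29], [33, 32, 29, 29], [29, 29, 18, 18], [29, 29, 18, 18]]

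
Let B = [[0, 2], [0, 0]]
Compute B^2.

[[0, 0], [0, 0]]

B is strictly triangular, hence nilpotent: B^2 = 0, so B^2 = 0.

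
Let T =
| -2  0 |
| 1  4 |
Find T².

[[4, 0], [2, 16]]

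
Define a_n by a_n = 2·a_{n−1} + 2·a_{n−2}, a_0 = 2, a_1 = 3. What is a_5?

With companion matrix C = [[2, 2], [1, 0]], [a_n, a_{n−1}]ᵀ = C·[a_{n−1}, a_{n−2}]ᵀ, so [a_5, a_4]ᵀ = C⁴·[a_1, a_0]ᵀ.
C⁴ = [[44, 32], [16, 12]], giving [a_5, a_4]ᵀ = [[196], [72]].

196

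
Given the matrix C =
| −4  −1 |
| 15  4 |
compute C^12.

C² = I (check: tr C = 0 and det C = −1), so C^12 = I since 12 is even.

[[1, 0], [0, 1]]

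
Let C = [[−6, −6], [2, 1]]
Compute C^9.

tr C = −5 and det C = 6, so the characteristic polynomial is λ² − (−5)λ + (6) with roots −2 and −3.
Eigenvectors give P = [[3, 2], [−2, −1]] with P⁻¹ = [[−1, −2], [2, 3]], and C = P·diag(−2, −3)·P⁻¹.
Then C^9 = P·diag(−512, −19683)·P⁻¹ = [[−1536, −39366], [1024, 19683]] · [[−1, −2], [2, 3]] = [[−77196, −115026], [38342, 57001]].

[[−77196, −115026], [38342, 57001]]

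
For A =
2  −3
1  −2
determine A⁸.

A² = I (check: tr A = 0 and det A = −1), so A⁸ = I since 8 is even.

[[1, 0], [0, 1]]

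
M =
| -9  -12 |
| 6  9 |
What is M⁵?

tr M = 0 and det M = -9, so the characteristic polynomial is λ² − (0)λ + (-9) with roots -3 and 3.
Eigenvectors give P = [[-2, -1], [1, 1]] with P⁻¹ = [[-1, -1], [1, 2]], and M = P·diag(-3, 3)·P⁻¹.
Then M⁵ = P·diag(-243, 243)·P⁻¹ = [[486, -243], [-243, 243]] · [[-1, -1], [1, 2]] = [[-729, -972], [486, 729]].

[[-729, -972], [486, 729]]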